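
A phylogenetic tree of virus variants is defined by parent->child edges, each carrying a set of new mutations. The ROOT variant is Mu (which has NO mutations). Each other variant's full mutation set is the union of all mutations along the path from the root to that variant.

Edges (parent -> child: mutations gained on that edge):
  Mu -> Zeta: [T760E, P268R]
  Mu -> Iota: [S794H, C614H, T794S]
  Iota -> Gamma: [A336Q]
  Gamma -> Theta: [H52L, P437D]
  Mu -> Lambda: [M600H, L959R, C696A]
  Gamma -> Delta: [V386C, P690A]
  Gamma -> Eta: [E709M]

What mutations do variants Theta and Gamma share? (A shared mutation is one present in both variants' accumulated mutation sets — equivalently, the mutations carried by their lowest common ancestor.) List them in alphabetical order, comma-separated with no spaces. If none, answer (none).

Accumulating mutations along path to Theta:
  At Mu: gained [] -> total []
  At Iota: gained ['S794H', 'C614H', 'T794S'] -> total ['C614H', 'S794H', 'T794S']
  At Gamma: gained ['A336Q'] -> total ['A336Q', 'C614H', 'S794H', 'T794S']
  At Theta: gained ['H52L', 'P437D'] -> total ['A336Q', 'C614H', 'H52L', 'P437D', 'S794H', 'T794S']
Mutations(Theta) = ['A336Q', 'C614H', 'H52L', 'P437D', 'S794H', 'T794S']
Accumulating mutations along path to Gamma:
  At Mu: gained [] -> total []
  At Iota: gained ['S794H', 'C614H', 'T794S'] -> total ['C614H', 'S794H', 'T794S']
  At Gamma: gained ['A336Q'] -> total ['A336Q', 'C614H', 'S794H', 'T794S']
Mutations(Gamma) = ['A336Q', 'C614H', 'S794H', 'T794S']
Intersection: ['A336Q', 'C614H', 'H52L', 'P437D', 'S794H', 'T794S'] ∩ ['A336Q', 'C614H', 'S794H', 'T794S'] = ['A336Q', 'C614H', 'S794H', 'T794S']

Answer: A336Q,C614H,S794H,T794S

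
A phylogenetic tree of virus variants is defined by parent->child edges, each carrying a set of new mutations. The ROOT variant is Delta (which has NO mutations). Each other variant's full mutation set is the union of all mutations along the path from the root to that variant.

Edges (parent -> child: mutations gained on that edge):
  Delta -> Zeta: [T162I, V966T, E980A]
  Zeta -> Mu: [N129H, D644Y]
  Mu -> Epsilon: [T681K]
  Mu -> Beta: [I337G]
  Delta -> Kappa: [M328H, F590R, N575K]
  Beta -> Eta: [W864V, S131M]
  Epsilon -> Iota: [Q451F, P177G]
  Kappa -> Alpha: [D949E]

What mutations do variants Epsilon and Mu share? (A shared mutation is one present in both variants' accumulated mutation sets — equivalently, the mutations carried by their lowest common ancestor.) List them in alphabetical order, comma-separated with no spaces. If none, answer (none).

Answer: D644Y,E980A,N129H,T162I,V966T

Derivation:
Accumulating mutations along path to Epsilon:
  At Delta: gained [] -> total []
  At Zeta: gained ['T162I', 'V966T', 'E980A'] -> total ['E980A', 'T162I', 'V966T']
  At Mu: gained ['N129H', 'D644Y'] -> total ['D644Y', 'E980A', 'N129H', 'T162I', 'V966T']
  At Epsilon: gained ['T681K'] -> total ['D644Y', 'E980A', 'N129H', 'T162I', 'T681K', 'V966T']
Mutations(Epsilon) = ['D644Y', 'E980A', 'N129H', 'T162I', 'T681K', 'V966T']
Accumulating mutations along path to Mu:
  At Delta: gained [] -> total []
  At Zeta: gained ['T162I', 'V966T', 'E980A'] -> total ['E980A', 'T162I', 'V966T']
  At Mu: gained ['N129H', 'D644Y'] -> total ['D644Y', 'E980A', 'N129H', 'T162I', 'V966T']
Mutations(Mu) = ['D644Y', 'E980A', 'N129H', 'T162I', 'V966T']
Intersection: ['D644Y', 'E980A', 'N129H', 'T162I', 'T681K', 'V966T'] ∩ ['D644Y', 'E980A', 'N129H', 'T162I', 'V966T'] = ['D644Y', 'E980A', 'N129H', 'T162I', 'V966T']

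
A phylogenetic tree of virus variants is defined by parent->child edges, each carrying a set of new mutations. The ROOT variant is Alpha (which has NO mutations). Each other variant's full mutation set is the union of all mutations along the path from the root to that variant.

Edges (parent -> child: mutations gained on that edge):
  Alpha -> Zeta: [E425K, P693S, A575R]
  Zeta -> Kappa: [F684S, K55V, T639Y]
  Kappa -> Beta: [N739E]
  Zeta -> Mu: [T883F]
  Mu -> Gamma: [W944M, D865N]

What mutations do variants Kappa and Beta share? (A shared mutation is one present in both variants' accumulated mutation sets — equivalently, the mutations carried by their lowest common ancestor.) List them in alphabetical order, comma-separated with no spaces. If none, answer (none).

Accumulating mutations along path to Kappa:
  At Alpha: gained [] -> total []
  At Zeta: gained ['E425K', 'P693S', 'A575R'] -> total ['A575R', 'E425K', 'P693S']
  At Kappa: gained ['F684S', 'K55V', 'T639Y'] -> total ['A575R', 'E425K', 'F684S', 'K55V', 'P693S', 'T639Y']
Mutations(Kappa) = ['A575R', 'E425K', 'F684S', 'K55V', 'P693S', 'T639Y']
Accumulating mutations along path to Beta:
  At Alpha: gained [] -> total []
  At Zeta: gained ['E425K', 'P693S', 'A575R'] -> total ['A575R', 'E425K', 'P693S']
  At Kappa: gained ['F684S', 'K55V', 'T639Y'] -> total ['A575R', 'E425K', 'F684S', 'K55V', 'P693S', 'T639Y']
  At Beta: gained ['N739E'] -> total ['A575R', 'E425K', 'F684S', 'K55V', 'N739E', 'P693S', 'T639Y']
Mutations(Beta) = ['A575R', 'E425K', 'F684S', 'K55V', 'N739E', 'P693S', 'T639Y']
Intersection: ['A575R', 'E425K', 'F684S', 'K55V', 'P693S', 'T639Y'] ∩ ['A575R', 'E425K', 'F684S', 'K55V', 'N739E', 'P693S', 'T639Y'] = ['A575R', 'E425K', 'F684S', 'K55V', 'P693S', 'T639Y']

Answer: A575R,E425K,F684S,K55V,P693S,T639Y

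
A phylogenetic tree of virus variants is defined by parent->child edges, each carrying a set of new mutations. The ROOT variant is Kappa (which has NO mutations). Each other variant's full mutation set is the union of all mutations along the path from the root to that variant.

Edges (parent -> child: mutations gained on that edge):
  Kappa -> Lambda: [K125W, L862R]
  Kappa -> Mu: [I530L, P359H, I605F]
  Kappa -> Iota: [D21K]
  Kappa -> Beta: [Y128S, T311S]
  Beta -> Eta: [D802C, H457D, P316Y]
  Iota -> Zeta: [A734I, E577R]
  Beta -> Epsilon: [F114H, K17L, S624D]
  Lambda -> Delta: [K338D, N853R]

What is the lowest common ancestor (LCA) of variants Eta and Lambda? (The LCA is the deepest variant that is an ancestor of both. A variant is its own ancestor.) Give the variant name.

Answer: Kappa

Derivation:
Path from root to Eta: Kappa -> Beta -> Eta
  ancestors of Eta: {Kappa, Beta, Eta}
Path from root to Lambda: Kappa -> Lambda
  ancestors of Lambda: {Kappa, Lambda}
Common ancestors: {Kappa}
Walk up from Lambda: Lambda (not in ancestors of Eta), Kappa (in ancestors of Eta)
Deepest common ancestor (LCA) = Kappa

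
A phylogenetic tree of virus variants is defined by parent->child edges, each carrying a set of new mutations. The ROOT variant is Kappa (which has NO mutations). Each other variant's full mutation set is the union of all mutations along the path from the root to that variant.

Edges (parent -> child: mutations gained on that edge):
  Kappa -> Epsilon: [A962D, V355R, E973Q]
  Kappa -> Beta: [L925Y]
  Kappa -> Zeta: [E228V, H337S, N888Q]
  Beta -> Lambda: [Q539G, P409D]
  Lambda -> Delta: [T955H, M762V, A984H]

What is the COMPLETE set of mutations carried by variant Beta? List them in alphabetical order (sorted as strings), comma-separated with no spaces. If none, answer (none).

At Kappa: gained [] -> total []
At Beta: gained ['L925Y'] -> total ['L925Y']

Answer: L925Y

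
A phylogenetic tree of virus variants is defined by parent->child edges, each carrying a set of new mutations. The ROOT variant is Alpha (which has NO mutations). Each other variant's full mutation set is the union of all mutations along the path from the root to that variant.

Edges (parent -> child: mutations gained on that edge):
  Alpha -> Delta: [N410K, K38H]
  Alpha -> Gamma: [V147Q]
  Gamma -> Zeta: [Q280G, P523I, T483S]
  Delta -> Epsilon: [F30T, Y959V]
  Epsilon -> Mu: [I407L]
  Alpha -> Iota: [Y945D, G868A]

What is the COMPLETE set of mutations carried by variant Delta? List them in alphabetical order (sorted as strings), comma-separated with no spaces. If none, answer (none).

At Alpha: gained [] -> total []
At Delta: gained ['N410K', 'K38H'] -> total ['K38H', 'N410K']

Answer: K38H,N410K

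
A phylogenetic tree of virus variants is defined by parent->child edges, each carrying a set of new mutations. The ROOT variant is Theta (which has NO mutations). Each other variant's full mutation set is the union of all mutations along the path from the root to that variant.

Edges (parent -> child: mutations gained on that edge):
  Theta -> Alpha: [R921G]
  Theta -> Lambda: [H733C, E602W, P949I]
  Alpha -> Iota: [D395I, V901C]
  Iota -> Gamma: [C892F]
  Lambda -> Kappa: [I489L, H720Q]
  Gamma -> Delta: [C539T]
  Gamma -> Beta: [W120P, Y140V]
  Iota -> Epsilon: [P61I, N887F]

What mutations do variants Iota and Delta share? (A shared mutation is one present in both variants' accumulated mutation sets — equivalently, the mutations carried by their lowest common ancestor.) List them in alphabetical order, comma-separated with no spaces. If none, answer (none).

Answer: D395I,R921G,V901C

Derivation:
Accumulating mutations along path to Iota:
  At Theta: gained [] -> total []
  At Alpha: gained ['R921G'] -> total ['R921G']
  At Iota: gained ['D395I', 'V901C'] -> total ['D395I', 'R921G', 'V901C']
Mutations(Iota) = ['D395I', 'R921G', 'V901C']
Accumulating mutations along path to Delta:
  At Theta: gained [] -> total []
  At Alpha: gained ['R921G'] -> total ['R921G']
  At Iota: gained ['D395I', 'V901C'] -> total ['D395I', 'R921G', 'V901C']
  At Gamma: gained ['C892F'] -> total ['C892F', 'D395I', 'R921G', 'V901C']
  At Delta: gained ['C539T'] -> total ['C539T', 'C892F', 'D395I', 'R921G', 'V901C']
Mutations(Delta) = ['C539T', 'C892F', 'D395I', 'R921G', 'V901C']
Intersection: ['D395I', 'R921G', 'V901C'] ∩ ['C539T', 'C892F', 'D395I', 'R921G', 'V901C'] = ['D395I', 'R921G', 'V901C']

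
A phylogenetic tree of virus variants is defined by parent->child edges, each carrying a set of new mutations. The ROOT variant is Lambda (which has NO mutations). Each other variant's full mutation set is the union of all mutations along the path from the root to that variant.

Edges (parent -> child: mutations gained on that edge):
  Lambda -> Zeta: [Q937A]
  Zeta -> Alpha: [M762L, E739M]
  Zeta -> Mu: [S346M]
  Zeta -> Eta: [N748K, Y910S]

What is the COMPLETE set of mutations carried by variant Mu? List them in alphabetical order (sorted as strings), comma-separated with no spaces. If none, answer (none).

At Lambda: gained [] -> total []
At Zeta: gained ['Q937A'] -> total ['Q937A']
At Mu: gained ['S346M'] -> total ['Q937A', 'S346M']

Answer: Q937A,S346M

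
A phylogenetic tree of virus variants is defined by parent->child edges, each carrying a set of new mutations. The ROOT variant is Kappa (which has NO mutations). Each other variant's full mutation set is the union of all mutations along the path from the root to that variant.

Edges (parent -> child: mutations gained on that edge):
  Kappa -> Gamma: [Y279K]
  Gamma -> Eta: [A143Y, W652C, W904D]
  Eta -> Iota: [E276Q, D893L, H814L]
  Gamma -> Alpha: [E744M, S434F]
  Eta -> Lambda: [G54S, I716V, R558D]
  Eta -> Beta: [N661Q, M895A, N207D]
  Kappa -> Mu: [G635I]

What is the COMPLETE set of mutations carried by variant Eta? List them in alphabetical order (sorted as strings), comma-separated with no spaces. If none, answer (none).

At Kappa: gained [] -> total []
At Gamma: gained ['Y279K'] -> total ['Y279K']
At Eta: gained ['A143Y', 'W652C', 'W904D'] -> total ['A143Y', 'W652C', 'W904D', 'Y279K']

Answer: A143Y,W652C,W904D,Y279K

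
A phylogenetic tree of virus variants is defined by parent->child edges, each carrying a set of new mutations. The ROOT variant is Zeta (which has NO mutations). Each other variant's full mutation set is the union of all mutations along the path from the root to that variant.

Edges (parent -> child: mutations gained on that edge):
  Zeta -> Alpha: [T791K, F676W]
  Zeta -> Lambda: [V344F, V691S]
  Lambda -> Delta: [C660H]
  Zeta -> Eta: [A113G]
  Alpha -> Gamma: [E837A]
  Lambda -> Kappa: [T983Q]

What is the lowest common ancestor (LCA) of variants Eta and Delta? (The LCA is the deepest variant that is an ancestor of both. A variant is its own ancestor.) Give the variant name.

Answer: Zeta

Derivation:
Path from root to Eta: Zeta -> Eta
  ancestors of Eta: {Zeta, Eta}
Path from root to Delta: Zeta -> Lambda -> Delta
  ancestors of Delta: {Zeta, Lambda, Delta}
Common ancestors: {Zeta}
Walk up from Delta: Delta (not in ancestors of Eta), Lambda (not in ancestors of Eta), Zeta (in ancestors of Eta)
Deepest common ancestor (LCA) = Zeta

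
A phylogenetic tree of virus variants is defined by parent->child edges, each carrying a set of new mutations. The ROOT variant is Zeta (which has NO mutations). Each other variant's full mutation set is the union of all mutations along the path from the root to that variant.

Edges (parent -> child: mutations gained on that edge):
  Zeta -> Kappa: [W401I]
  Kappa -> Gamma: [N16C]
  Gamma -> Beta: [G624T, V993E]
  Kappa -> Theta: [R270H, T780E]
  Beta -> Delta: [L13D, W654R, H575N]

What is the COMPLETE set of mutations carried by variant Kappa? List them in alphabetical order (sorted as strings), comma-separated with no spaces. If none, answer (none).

At Zeta: gained [] -> total []
At Kappa: gained ['W401I'] -> total ['W401I']

Answer: W401I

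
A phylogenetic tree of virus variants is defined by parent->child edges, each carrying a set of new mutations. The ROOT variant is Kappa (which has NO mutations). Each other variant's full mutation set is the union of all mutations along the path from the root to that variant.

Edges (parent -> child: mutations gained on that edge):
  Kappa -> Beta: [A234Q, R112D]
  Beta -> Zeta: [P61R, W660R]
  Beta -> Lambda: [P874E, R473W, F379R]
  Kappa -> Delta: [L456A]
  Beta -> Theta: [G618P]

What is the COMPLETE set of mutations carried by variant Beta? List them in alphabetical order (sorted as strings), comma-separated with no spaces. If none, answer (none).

Answer: A234Q,R112D

Derivation:
At Kappa: gained [] -> total []
At Beta: gained ['A234Q', 'R112D'] -> total ['A234Q', 'R112D']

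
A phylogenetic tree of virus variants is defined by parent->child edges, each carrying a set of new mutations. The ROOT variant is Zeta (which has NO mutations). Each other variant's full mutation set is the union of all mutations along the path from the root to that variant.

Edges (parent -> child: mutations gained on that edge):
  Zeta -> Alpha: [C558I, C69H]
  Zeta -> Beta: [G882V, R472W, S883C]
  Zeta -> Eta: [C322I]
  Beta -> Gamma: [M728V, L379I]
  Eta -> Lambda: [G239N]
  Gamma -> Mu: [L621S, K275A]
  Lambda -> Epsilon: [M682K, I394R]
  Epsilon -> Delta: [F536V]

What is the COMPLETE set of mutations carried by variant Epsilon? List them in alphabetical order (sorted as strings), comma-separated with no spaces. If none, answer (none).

Answer: C322I,G239N,I394R,M682K

Derivation:
At Zeta: gained [] -> total []
At Eta: gained ['C322I'] -> total ['C322I']
At Lambda: gained ['G239N'] -> total ['C322I', 'G239N']
At Epsilon: gained ['M682K', 'I394R'] -> total ['C322I', 'G239N', 'I394R', 'M682K']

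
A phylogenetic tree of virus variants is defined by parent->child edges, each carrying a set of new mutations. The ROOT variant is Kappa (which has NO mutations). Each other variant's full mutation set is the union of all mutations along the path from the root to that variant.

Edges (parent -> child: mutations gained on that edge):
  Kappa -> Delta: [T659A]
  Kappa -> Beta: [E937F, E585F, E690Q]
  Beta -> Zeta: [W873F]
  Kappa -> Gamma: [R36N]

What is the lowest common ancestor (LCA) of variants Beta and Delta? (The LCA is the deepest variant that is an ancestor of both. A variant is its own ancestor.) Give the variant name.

Path from root to Beta: Kappa -> Beta
  ancestors of Beta: {Kappa, Beta}
Path from root to Delta: Kappa -> Delta
  ancestors of Delta: {Kappa, Delta}
Common ancestors: {Kappa}
Walk up from Delta: Delta (not in ancestors of Beta), Kappa (in ancestors of Beta)
Deepest common ancestor (LCA) = Kappa

Answer: Kappa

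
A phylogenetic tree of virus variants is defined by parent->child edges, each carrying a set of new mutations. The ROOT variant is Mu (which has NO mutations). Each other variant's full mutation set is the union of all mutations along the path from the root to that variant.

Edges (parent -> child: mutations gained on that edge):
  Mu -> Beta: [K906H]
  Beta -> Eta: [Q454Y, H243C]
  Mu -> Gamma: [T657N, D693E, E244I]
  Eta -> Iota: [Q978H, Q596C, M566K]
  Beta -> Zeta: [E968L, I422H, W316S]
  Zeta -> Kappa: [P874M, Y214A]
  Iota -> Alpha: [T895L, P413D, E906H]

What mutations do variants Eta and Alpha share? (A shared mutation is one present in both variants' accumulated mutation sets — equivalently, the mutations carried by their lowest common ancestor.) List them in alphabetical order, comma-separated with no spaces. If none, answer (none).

Accumulating mutations along path to Eta:
  At Mu: gained [] -> total []
  At Beta: gained ['K906H'] -> total ['K906H']
  At Eta: gained ['Q454Y', 'H243C'] -> total ['H243C', 'K906H', 'Q454Y']
Mutations(Eta) = ['H243C', 'K906H', 'Q454Y']
Accumulating mutations along path to Alpha:
  At Mu: gained [] -> total []
  At Beta: gained ['K906H'] -> total ['K906H']
  At Eta: gained ['Q454Y', 'H243C'] -> total ['H243C', 'K906H', 'Q454Y']
  At Iota: gained ['Q978H', 'Q596C', 'M566K'] -> total ['H243C', 'K906H', 'M566K', 'Q454Y', 'Q596C', 'Q978H']
  At Alpha: gained ['T895L', 'P413D', 'E906H'] -> total ['E906H', 'H243C', 'K906H', 'M566K', 'P413D', 'Q454Y', 'Q596C', 'Q978H', 'T895L']
Mutations(Alpha) = ['E906H', 'H243C', 'K906H', 'M566K', 'P413D', 'Q454Y', 'Q596C', 'Q978H', 'T895L']
Intersection: ['H243C', 'K906H', 'Q454Y'] ∩ ['E906H', 'H243C', 'K906H', 'M566K', 'P413D', 'Q454Y', 'Q596C', 'Q978H', 'T895L'] = ['H243C', 'K906H', 'Q454Y']

Answer: H243C,K906H,Q454Y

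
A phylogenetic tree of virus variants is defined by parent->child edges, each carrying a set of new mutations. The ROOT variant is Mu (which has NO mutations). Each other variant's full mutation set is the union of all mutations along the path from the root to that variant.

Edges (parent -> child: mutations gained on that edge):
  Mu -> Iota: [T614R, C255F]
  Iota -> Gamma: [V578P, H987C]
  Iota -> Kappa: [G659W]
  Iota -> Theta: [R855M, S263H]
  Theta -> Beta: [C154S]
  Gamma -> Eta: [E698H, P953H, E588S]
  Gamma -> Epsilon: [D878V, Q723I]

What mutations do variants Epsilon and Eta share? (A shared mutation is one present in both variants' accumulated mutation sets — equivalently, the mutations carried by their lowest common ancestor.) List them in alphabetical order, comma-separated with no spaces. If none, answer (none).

Answer: C255F,H987C,T614R,V578P

Derivation:
Accumulating mutations along path to Epsilon:
  At Mu: gained [] -> total []
  At Iota: gained ['T614R', 'C255F'] -> total ['C255F', 'T614R']
  At Gamma: gained ['V578P', 'H987C'] -> total ['C255F', 'H987C', 'T614R', 'V578P']
  At Epsilon: gained ['D878V', 'Q723I'] -> total ['C255F', 'D878V', 'H987C', 'Q723I', 'T614R', 'V578P']
Mutations(Epsilon) = ['C255F', 'D878V', 'H987C', 'Q723I', 'T614R', 'V578P']
Accumulating mutations along path to Eta:
  At Mu: gained [] -> total []
  At Iota: gained ['T614R', 'C255F'] -> total ['C255F', 'T614R']
  At Gamma: gained ['V578P', 'H987C'] -> total ['C255F', 'H987C', 'T614R', 'V578P']
  At Eta: gained ['E698H', 'P953H', 'E588S'] -> total ['C255F', 'E588S', 'E698H', 'H987C', 'P953H', 'T614R', 'V578P']
Mutations(Eta) = ['C255F', 'E588S', 'E698H', 'H987C', 'P953H', 'T614R', 'V578P']
Intersection: ['C255F', 'D878V', 'H987C', 'Q723I', 'T614R', 'V578P'] ∩ ['C255F', 'E588S', 'E698H', 'H987C', 'P953H', 'T614R', 'V578P'] = ['C255F', 'H987C', 'T614R', 'V578P']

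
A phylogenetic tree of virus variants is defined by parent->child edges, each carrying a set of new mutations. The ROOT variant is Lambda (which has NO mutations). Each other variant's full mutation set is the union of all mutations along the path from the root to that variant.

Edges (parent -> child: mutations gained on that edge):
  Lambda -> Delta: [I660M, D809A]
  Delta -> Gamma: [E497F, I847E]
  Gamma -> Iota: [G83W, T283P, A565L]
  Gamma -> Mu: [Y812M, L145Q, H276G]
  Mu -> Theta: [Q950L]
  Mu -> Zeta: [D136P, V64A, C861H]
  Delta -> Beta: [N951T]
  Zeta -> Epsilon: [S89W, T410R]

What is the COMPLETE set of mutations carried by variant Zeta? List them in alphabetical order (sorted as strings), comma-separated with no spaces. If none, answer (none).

At Lambda: gained [] -> total []
At Delta: gained ['I660M', 'D809A'] -> total ['D809A', 'I660M']
At Gamma: gained ['E497F', 'I847E'] -> total ['D809A', 'E497F', 'I660M', 'I847E']
At Mu: gained ['Y812M', 'L145Q', 'H276G'] -> total ['D809A', 'E497F', 'H276G', 'I660M', 'I847E', 'L145Q', 'Y812M']
At Zeta: gained ['D136P', 'V64A', 'C861H'] -> total ['C861H', 'D136P', 'D809A', 'E497F', 'H276G', 'I660M', 'I847E', 'L145Q', 'V64A', 'Y812M']

Answer: C861H,D136P,D809A,E497F,H276G,I660M,I847E,L145Q,V64A,Y812M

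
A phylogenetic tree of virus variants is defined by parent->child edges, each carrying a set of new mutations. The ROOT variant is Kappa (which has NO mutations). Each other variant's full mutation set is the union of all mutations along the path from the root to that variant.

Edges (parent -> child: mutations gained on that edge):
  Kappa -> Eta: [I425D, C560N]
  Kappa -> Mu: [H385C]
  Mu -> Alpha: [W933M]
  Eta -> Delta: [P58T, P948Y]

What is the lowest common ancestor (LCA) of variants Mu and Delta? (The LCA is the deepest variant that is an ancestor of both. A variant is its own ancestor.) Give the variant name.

Path from root to Mu: Kappa -> Mu
  ancestors of Mu: {Kappa, Mu}
Path from root to Delta: Kappa -> Eta -> Delta
  ancestors of Delta: {Kappa, Eta, Delta}
Common ancestors: {Kappa}
Walk up from Delta: Delta (not in ancestors of Mu), Eta (not in ancestors of Mu), Kappa (in ancestors of Mu)
Deepest common ancestor (LCA) = Kappa

Answer: Kappa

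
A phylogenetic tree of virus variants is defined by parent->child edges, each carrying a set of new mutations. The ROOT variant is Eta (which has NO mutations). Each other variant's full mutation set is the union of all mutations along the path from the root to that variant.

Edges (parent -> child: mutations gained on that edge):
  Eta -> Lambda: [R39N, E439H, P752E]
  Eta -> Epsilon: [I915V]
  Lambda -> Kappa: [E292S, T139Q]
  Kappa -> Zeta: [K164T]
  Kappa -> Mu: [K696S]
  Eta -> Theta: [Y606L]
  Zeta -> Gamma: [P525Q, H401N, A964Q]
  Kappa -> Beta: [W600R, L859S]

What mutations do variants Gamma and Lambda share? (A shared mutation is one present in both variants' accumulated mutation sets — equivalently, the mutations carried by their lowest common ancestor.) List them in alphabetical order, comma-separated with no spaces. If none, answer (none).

Answer: E439H,P752E,R39N

Derivation:
Accumulating mutations along path to Gamma:
  At Eta: gained [] -> total []
  At Lambda: gained ['R39N', 'E439H', 'P752E'] -> total ['E439H', 'P752E', 'R39N']
  At Kappa: gained ['E292S', 'T139Q'] -> total ['E292S', 'E439H', 'P752E', 'R39N', 'T139Q']
  At Zeta: gained ['K164T'] -> total ['E292S', 'E439H', 'K164T', 'P752E', 'R39N', 'T139Q']
  At Gamma: gained ['P525Q', 'H401N', 'A964Q'] -> total ['A964Q', 'E292S', 'E439H', 'H401N', 'K164T', 'P525Q', 'P752E', 'R39N', 'T139Q']
Mutations(Gamma) = ['A964Q', 'E292S', 'E439H', 'H401N', 'K164T', 'P525Q', 'P752E', 'R39N', 'T139Q']
Accumulating mutations along path to Lambda:
  At Eta: gained [] -> total []
  At Lambda: gained ['R39N', 'E439H', 'P752E'] -> total ['E439H', 'P752E', 'R39N']
Mutations(Lambda) = ['E439H', 'P752E', 'R39N']
Intersection: ['A964Q', 'E292S', 'E439H', 'H401N', 'K164T', 'P525Q', 'P752E', 'R39N', 'T139Q'] ∩ ['E439H', 'P752E', 'R39N'] = ['E439H', 'P752E', 'R39N']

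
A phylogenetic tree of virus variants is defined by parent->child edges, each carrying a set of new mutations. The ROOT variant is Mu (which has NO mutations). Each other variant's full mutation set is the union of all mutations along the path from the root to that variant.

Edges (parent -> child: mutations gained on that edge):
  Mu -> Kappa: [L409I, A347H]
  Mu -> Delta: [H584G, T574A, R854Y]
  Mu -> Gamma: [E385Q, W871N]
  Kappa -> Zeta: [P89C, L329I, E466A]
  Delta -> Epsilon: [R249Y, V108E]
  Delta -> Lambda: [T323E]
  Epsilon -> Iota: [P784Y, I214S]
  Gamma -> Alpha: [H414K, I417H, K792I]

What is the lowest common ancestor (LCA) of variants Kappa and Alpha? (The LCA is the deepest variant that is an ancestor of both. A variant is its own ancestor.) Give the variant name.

Answer: Mu

Derivation:
Path from root to Kappa: Mu -> Kappa
  ancestors of Kappa: {Mu, Kappa}
Path from root to Alpha: Mu -> Gamma -> Alpha
  ancestors of Alpha: {Mu, Gamma, Alpha}
Common ancestors: {Mu}
Walk up from Alpha: Alpha (not in ancestors of Kappa), Gamma (not in ancestors of Kappa), Mu (in ancestors of Kappa)
Deepest common ancestor (LCA) = Mu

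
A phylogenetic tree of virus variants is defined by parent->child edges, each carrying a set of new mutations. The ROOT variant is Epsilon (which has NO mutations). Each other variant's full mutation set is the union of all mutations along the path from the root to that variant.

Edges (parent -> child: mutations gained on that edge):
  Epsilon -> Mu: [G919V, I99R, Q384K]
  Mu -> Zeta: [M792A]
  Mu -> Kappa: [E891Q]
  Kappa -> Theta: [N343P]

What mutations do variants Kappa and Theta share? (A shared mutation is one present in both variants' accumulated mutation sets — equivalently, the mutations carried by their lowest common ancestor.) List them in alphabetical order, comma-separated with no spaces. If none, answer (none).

Answer: E891Q,G919V,I99R,Q384K

Derivation:
Accumulating mutations along path to Kappa:
  At Epsilon: gained [] -> total []
  At Mu: gained ['G919V', 'I99R', 'Q384K'] -> total ['G919V', 'I99R', 'Q384K']
  At Kappa: gained ['E891Q'] -> total ['E891Q', 'G919V', 'I99R', 'Q384K']
Mutations(Kappa) = ['E891Q', 'G919V', 'I99R', 'Q384K']
Accumulating mutations along path to Theta:
  At Epsilon: gained [] -> total []
  At Mu: gained ['G919V', 'I99R', 'Q384K'] -> total ['G919V', 'I99R', 'Q384K']
  At Kappa: gained ['E891Q'] -> total ['E891Q', 'G919V', 'I99R', 'Q384K']
  At Theta: gained ['N343P'] -> total ['E891Q', 'G919V', 'I99R', 'N343P', 'Q384K']
Mutations(Theta) = ['E891Q', 'G919V', 'I99R', 'N343P', 'Q384K']
Intersection: ['E891Q', 'G919V', 'I99R', 'Q384K'] ∩ ['E891Q', 'G919V', 'I99R', 'N343P', 'Q384K'] = ['E891Q', 'G919V', 'I99R', 'Q384K']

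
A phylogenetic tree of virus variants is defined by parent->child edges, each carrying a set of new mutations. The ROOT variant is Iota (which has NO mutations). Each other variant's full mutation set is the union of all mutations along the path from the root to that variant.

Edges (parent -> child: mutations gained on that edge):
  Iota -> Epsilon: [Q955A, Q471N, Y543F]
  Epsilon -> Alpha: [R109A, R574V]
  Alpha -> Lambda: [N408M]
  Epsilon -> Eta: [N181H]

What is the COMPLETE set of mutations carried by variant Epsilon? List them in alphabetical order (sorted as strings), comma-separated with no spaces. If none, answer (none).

Answer: Q471N,Q955A,Y543F

Derivation:
At Iota: gained [] -> total []
At Epsilon: gained ['Q955A', 'Q471N', 'Y543F'] -> total ['Q471N', 'Q955A', 'Y543F']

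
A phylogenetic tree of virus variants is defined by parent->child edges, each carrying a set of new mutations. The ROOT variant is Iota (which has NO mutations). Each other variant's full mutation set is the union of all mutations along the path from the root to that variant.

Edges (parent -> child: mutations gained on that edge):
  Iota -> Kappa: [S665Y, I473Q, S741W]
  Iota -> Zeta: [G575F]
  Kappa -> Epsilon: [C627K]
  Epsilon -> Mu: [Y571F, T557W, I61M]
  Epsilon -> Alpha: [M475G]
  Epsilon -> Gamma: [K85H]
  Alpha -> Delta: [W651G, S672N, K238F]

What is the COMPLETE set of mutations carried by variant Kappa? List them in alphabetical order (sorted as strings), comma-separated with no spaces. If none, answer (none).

Answer: I473Q,S665Y,S741W

Derivation:
At Iota: gained [] -> total []
At Kappa: gained ['S665Y', 'I473Q', 'S741W'] -> total ['I473Q', 'S665Y', 'S741W']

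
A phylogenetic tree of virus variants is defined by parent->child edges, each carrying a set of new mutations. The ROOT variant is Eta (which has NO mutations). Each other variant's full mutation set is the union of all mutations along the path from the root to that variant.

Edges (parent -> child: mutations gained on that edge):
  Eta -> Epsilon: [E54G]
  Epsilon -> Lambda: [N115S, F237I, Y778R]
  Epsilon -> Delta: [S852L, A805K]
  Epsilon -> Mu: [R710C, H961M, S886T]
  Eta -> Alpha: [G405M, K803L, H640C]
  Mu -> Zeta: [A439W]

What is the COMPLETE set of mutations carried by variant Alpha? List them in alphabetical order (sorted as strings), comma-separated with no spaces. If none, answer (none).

At Eta: gained [] -> total []
At Alpha: gained ['G405M', 'K803L', 'H640C'] -> total ['G405M', 'H640C', 'K803L']

Answer: G405M,H640C,K803L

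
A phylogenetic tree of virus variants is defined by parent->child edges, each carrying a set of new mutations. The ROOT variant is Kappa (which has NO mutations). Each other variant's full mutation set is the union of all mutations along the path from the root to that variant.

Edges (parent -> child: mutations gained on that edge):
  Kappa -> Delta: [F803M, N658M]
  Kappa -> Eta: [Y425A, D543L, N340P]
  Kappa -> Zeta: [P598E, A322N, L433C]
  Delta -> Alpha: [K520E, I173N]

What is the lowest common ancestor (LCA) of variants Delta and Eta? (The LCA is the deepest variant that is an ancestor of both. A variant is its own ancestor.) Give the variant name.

Answer: Kappa

Derivation:
Path from root to Delta: Kappa -> Delta
  ancestors of Delta: {Kappa, Delta}
Path from root to Eta: Kappa -> Eta
  ancestors of Eta: {Kappa, Eta}
Common ancestors: {Kappa}
Walk up from Eta: Eta (not in ancestors of Delta), Kappa (in ancestors of Delta)
Deepest common ancestor (LCA) = Kappa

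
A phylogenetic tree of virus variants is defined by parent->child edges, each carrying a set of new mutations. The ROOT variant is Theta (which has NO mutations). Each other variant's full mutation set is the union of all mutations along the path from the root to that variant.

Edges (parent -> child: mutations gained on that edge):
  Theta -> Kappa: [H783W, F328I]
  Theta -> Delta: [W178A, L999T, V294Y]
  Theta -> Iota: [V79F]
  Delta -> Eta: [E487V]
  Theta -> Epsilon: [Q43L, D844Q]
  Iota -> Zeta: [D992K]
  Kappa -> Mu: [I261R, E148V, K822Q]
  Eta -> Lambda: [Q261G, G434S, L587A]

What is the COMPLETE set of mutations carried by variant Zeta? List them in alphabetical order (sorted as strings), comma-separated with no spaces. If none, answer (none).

At Theta: gained [] -> total []
At Iota: gained ['V79F'] -> total ['V79F']
At Zeta: gained ['D992K'] -> total ['D992K', 'V79F']

Answer: D992K,V79F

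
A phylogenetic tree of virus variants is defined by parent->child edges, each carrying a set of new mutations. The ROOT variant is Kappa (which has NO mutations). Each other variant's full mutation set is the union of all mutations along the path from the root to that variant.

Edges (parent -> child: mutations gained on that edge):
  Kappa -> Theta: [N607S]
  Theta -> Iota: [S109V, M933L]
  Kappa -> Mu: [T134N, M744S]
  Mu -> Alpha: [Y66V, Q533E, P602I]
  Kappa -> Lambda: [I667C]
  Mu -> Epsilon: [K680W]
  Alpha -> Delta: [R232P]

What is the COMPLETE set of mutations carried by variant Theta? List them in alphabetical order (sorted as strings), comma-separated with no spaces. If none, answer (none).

At Kappa: gained [] -> total []
At Theta: gained ['N607S'] -> total ['N607S']

Answer: N607S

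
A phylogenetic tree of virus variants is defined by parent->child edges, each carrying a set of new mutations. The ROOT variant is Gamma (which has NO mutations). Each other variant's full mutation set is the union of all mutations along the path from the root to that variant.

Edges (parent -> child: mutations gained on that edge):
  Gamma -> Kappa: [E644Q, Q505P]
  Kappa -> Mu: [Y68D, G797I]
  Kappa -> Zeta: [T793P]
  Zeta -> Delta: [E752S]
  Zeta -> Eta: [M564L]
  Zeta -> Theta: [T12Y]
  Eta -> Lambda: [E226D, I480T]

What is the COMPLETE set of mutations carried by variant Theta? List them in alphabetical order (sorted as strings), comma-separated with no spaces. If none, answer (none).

Answer: E644Q,Q505P,T12Y,T793P

Derivation:
At Gamma: gained [] -> total []
At Kappa: gained ['E644Q', 'Q505P'] -> total ['E644Q', 'Q505P']
At Zeta: gained ['T793P'] -> total ['E644Q', 'Q505P', 'T793P']
At Theta: gained ['T12Y'] -> total ['E644Q', 'Q505P', 'T12Y', 'T793P']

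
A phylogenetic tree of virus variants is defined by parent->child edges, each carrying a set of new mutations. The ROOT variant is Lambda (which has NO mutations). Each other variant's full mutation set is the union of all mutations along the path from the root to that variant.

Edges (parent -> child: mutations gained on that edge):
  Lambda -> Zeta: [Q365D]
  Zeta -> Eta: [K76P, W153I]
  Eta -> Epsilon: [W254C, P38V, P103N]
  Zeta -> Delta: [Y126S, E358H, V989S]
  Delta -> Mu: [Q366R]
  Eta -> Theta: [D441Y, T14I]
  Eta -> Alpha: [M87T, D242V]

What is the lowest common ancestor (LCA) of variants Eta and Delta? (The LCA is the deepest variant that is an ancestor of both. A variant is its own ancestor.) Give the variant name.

Answer: Zeta

Derivation:
Path from root to Eta: Lambda -> Zeta -> Eta
  ancestors of Eta: {Lambda, Zeta, Eta}
Path from root to Delta: Lambda -> Zeta -> Delta
  ancestors of Delta: {Lambda, Zeta, Delta}
Common ancestors: {Lambda, Zeta}
Walk up from Delta: Delta (not in ancestors of Eta), Zeta (in ancestors of Eta), Lambda (in ancestors of Eta)
Deepest common ancestor (LCA) = Zeta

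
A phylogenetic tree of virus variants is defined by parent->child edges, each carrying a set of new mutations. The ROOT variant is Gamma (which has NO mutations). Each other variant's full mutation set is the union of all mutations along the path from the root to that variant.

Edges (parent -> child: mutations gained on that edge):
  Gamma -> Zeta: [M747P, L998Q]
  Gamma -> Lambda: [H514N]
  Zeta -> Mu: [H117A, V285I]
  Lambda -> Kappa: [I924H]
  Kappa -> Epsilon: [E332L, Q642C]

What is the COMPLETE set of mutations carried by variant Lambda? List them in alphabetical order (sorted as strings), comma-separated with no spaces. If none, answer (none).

Answer: H514N

Derivation:
At Gamma: gained [] -> total []
At Lambda: gained ['H514N'] -> total ['H514N']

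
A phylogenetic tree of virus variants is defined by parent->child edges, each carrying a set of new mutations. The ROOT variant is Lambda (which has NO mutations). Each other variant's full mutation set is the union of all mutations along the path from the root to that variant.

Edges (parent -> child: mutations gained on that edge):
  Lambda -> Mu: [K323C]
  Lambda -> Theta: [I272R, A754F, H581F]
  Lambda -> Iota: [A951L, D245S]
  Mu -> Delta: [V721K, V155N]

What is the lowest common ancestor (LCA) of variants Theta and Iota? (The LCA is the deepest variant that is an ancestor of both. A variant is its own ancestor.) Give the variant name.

Answer: Lambda

Derivation:
Path from root to Theta: Lambda -> Theta
  ancestors of Theta: {Lambda, Theta}
Path from root to Iota: Lambda -> Iota
  ancestors of Iota: {Lambda, Iota}
Common ancestors: {Lambda}
Walk up from Iota: Iota (not in ancestors of Theta), Lambda (in ancestors of Theta)
Deepest common ancestor (LCA) = Lambda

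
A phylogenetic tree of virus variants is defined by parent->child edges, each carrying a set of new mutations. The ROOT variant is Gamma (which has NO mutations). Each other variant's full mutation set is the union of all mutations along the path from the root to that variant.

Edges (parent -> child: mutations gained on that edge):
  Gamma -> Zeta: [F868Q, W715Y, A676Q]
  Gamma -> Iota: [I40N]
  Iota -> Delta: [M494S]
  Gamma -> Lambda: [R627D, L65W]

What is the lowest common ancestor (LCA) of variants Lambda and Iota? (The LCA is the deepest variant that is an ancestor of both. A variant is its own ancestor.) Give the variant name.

Answer: Gamma

Derivation:
Path from root to Lambda: Gamma -> Lambda
  ancestors of Lambda: {Gamma, Lambda}
Path from root to Iota: Gamma -> Iota
  ancestors of Iota: {Gamma, Iota}
Common ancestors: {Gamma}
Walk up from Iota: Iota (not in ancestors of Lambda), Gamma (in ancestors of Lambda)
Deepest common ancestor (LCA) = Gamma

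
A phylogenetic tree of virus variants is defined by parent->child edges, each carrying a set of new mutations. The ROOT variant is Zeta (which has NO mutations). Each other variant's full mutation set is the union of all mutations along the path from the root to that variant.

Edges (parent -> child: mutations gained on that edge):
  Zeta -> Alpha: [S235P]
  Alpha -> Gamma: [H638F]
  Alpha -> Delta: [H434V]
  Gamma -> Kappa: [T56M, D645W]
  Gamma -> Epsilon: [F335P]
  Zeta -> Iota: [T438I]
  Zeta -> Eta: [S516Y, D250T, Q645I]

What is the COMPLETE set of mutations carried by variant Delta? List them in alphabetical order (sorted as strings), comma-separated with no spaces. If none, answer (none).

Answer: H434V,S235P

Derivation:
At Zeta: gained [] -> total []
At Alpha: gained ['S235P'] -> total ['S235P']
At Delta: gained ['H434V'] -> total ['H434V', 'S235P']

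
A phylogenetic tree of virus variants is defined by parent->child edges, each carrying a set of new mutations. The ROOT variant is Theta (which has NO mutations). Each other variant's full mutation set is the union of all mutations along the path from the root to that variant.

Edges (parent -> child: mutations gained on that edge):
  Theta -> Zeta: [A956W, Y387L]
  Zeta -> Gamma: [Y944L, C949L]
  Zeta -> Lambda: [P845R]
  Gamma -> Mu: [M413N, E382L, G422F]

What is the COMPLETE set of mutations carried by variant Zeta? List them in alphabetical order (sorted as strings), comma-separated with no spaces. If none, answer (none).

Answer: A956W,Y387L

Derivation:
At Theta: gained [] -> total []
At Zeta: gained ['A956W', 'Y387L'] -> total ['A956W', 'Y387L']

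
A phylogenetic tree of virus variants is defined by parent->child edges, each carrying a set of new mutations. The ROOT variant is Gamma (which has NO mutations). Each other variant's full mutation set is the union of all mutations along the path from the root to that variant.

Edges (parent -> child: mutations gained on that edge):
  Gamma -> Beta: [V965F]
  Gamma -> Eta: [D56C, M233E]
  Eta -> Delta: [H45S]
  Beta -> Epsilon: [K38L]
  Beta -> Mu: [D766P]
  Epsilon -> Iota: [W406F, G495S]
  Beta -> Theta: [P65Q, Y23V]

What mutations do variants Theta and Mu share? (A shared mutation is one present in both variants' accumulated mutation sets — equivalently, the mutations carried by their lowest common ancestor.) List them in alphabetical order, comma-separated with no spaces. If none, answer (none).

Answer: V965F

Derivation:
Accumulating mutations along path to Theta:
  At Gamma: gained [] -> total []
  At Beta: gained ['V965F'] -> total ['V965F']
  At Theta: gained ['P65Q', 'Y23V'] -> total ['P65Q', 'V965F', 'Y23V']
Mutations(Theta) = ['P65Q', 'V965F', 'Y23V']
Accumulating mutations along path to Mu:
  At Gamma: gained [] -> total []
  At Beta: gained ['V965F'] -> total ['V965F']
  At Mu: gained ['D766P'] -> total ['D766P', 'V965F']
Mutations(Mu) = ['D766P', 'V965F']
Intersection: ['P65Q', 'V965F', 'Y23V'] ∩ ['D766P', 'V965F'] = ['V965F']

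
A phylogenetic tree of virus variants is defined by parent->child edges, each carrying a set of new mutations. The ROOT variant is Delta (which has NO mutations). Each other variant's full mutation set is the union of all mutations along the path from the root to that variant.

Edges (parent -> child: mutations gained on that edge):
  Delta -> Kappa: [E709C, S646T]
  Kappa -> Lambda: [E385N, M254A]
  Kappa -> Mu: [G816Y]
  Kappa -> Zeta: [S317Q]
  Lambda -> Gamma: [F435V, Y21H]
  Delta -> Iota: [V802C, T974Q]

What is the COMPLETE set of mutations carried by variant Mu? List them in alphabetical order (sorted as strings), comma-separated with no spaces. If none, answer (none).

At Delta: gained [] -> total []
At Kappa: gained ['E709C', 'S646T'] -> total ['E709C', 'S646T']
At Mu: gained ['G816Y'] -> total ['E709C', 'G816Y', 'S646T']

Answer: E709C,G816Y,S646T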